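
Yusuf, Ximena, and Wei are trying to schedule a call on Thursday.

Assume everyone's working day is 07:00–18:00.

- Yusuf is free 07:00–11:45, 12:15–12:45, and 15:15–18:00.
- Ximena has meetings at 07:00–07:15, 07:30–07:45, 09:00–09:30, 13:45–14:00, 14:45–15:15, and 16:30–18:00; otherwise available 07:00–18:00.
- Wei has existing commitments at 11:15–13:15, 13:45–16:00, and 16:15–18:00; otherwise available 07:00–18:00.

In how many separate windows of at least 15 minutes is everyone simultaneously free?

Ximena free within 07:00–18:00: 07:15–07:30, 07:45–09:00, 09:30–13:45, 14:00–14:45, 15:15–16:30.
Wei free within 07:00–18:00: 07:00–11:15, 13:15–13:45, 16:00–16:15.
Yusuf ∩ Ximena: 07:15–07:30, 07:45–09:00, 09:30–11:45, 12:15–12:45, 15:15–16:30.
Yusuf ∩ Ximena ∩ Wei: 07:15–07:30, 07:45–09:00, 09:30–11:15, 16:00–16:15.
Windows ≥ 15 min: 07:15–07:30, 07:45–09:00, 09:30–11:15, 16:00–16:15.
That's 4 windows.

4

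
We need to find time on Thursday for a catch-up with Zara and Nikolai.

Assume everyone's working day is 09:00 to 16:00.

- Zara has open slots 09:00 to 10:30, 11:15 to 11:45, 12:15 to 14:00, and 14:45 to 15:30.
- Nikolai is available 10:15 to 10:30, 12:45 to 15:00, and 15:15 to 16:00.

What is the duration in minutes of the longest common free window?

Zara ∩ Nikolai: 10:15–10:30, 12:45–14:00, 14:45–15:00, 15:15–15:30.
Common window lengths: 15, 75, 15, 15 min; longest is 75.

75 minutes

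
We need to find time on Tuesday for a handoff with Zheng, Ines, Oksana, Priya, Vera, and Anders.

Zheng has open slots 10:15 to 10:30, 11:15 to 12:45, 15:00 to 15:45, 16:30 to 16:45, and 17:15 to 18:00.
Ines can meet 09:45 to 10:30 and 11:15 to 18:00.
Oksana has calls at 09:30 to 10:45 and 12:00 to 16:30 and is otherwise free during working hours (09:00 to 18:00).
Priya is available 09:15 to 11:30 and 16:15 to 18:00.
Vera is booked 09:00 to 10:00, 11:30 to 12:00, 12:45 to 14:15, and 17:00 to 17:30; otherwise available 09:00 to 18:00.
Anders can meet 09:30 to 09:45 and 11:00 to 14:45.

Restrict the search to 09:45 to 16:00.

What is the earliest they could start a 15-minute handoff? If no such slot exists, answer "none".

11:15

Oksana free within 09:00–18:00: 09:00–09:30, 10:45–12:00, 16:30–18:00.
Vera free within 09:00–18:00: 10:00–11:30, 12:00–12:45, 14:15–17:00, 17:30–18:00.
Zheng ∩ Ines: 10:15–10:30, 11:15–12:45, 15:00–15:45, 16:30–16:45, 17:15–18:00.
Zheng ∩ Ines ∩ Oksana: 11:15–12:00, 16:30–16:45, 17:15–18:00.
Zheng ∩ Ines ∩ Oksana ∩ Priya: 11:15–11:30, 16:30–16:45, 17:15–18:00.
Zheng ∩ Ines ∩ Oksana ∩ Priya ∩ Vera: 11:15–11:30, 16:30–16:45, 17:30–18:00.
Zheng ∩ Ines ∩ Oksana ∩ Priya ∩ Vera ∩ Anders: 11:15–11:30.
Restricted to 09:45–16:00: 11:15–11:30.
Windows ≥ 15 min: 11:15–11:30.
Earliest such window starts at 11:15.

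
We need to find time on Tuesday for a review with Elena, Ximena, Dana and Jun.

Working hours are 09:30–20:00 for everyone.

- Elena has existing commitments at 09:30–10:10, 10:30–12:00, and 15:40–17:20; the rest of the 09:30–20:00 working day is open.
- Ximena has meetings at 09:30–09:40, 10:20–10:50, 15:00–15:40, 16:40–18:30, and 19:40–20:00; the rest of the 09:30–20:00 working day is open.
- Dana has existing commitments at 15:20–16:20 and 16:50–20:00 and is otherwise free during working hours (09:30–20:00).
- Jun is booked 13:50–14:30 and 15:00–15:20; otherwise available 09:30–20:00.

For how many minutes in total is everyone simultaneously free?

150 minutes

Elena free within 09:30–20:00: 10:10–10:30, 12:00–15:40, 17:20–20:00.
Ximena free within 09:30–20:00: 09:40–10:20, 10:50–15:00, 15:40–16:40, 18:30–19:40.
Dana free within 09:30–20:00: 09:30–15:20, 16:20–16:50.
Jun free within 09:30–20:00: 09:30–13:50, 14:30–15:00, 15:20–20:00.
Elena ∩ Ximena: 10:10–10:20, 12:00–15:00, 18:30–19:40.
Elena ∩ Ximena ∩ Dana: 10:10–10:20, 12:00–15:00.
Elena ∩ Ximena ∩ Dana ∩ Jun: 10:10–10:20, 12:00–13:50, 14:30–15:00.
Total common minutes: 10 + 110 + 30 = 150.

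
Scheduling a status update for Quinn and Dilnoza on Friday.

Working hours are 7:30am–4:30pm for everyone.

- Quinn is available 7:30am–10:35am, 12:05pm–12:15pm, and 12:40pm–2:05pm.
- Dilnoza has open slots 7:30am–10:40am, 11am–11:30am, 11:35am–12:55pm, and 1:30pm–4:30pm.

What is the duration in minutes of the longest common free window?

Quinn ∩ Dilnoza: 07:30–10:35, 12:05–12:15, 12:40–12:55, 13:30–14:05.
Common window lengths: 185, 10, 15, 35 min; longest is 185.

185 minutes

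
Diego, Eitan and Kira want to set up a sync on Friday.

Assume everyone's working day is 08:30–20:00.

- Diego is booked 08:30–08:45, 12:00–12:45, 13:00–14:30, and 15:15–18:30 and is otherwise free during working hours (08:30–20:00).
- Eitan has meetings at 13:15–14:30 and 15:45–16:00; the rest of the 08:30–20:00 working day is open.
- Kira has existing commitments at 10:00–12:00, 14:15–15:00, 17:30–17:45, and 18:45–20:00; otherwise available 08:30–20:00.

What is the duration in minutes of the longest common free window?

Diego free within 08:30–20:00: 08:45–12:00, 12:45–13:00, 14:30–15:15, 18:30–20:00.
Eitan free within 08:30–20:00: 08:30–13:15, 14:30–15:45, 16:00–20:00.
Kira free within 08:30–20:00: 08:30–10:00, 12:00–14:15, 15:00–17:30, 17:45–18:45.
Diego ∩ Eitan: 08:45–12:00, 12:45–13:00, 14:30–15:15, 18:30–20:00.
Diego ∩ Eitan ∩ Kira: 08:45–10:00, 12:45–13:00, 15:00–15:15, 18:30–18:45.
Common window lengths: 75, 15, 15, 15 min; longest is 75.

75 minutes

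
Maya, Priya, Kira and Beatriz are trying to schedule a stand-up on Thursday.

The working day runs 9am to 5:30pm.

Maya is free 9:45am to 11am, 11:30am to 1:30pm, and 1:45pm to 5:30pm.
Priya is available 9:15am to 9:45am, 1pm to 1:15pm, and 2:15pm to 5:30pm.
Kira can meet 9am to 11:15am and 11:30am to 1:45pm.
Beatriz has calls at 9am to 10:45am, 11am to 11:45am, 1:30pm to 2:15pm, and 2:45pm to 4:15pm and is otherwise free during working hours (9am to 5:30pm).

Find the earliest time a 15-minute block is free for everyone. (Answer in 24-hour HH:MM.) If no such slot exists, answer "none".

Beatriz free within 09:00–17:30: 10:45–11:00, 11:45–13:30, 14:15–14:45, 16:15–17:30.
Maya ∩ Priya: 13:00–13:15, 14:15–17:30.
Maya ∩ Priya ∩ Kira: 13:00–13:15.
Maya ∩ Priya ∩ Kira ∩ Beatriz: 13:00–13:15.
Windows ≥ 15 min: 13:00–13:15.
Earliest such window starts at 13:00.

13:00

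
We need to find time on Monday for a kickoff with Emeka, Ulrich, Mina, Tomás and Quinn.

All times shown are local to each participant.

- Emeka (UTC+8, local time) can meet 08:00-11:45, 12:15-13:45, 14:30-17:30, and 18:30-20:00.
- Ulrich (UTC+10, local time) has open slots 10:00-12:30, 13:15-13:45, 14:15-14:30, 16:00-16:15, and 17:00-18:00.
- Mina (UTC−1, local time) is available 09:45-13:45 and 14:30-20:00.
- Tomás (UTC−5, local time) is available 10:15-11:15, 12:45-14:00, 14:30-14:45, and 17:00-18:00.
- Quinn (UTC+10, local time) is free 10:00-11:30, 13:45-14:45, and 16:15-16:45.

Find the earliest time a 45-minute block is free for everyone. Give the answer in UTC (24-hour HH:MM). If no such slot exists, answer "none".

Emeka → UTC: 00:00–03:45, 04:15–05:45, 06:30–09:30, 10:30–12:00.
Ulrich → UTC: 00:00–02:30, 03:15–03:45, 04:15–04:30, 06:00–06:15, 07:00–08:00.
Mina → UTC: 10:45–14:45, 15:30–21:00.
Tomás → UTC: 15:15–16:15, 17:45–19:00, 19:30–19:45, 22:00–23:00.
Quinn → UTC: 00:00–01:30, 03:45–04:45, 06:15–06:45.
Emeka ∩ Ulrich: 00:00–02:30, 03:15–03:45, 04:15–04:30, 07:00–08:00.
Emeka ∩ Ulrich ∩ Mina: (none).
Emeka ∩ Ulrich ∩ Mina ∩ Tomás: (none).
Emeka ∩ Ulrich ∩ Mina ∩ Tomás ∩ Quinn: (none).
Windows ≥ 45 min: (none).

none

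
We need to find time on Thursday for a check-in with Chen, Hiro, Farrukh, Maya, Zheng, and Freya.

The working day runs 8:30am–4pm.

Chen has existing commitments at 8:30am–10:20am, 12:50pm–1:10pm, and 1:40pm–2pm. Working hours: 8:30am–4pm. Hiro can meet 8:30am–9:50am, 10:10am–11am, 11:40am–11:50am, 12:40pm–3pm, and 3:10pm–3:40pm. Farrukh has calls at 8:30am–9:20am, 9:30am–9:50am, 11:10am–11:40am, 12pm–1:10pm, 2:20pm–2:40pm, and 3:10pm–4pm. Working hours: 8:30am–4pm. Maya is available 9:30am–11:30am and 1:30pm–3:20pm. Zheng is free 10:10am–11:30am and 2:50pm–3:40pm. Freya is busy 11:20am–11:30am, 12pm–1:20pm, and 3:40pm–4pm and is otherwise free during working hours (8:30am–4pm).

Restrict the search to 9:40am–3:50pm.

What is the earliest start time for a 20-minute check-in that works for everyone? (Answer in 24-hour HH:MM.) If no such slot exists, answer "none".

10:20

Chen free within 08:30–16:00: 10:20–12:50, 13:10–13:40, 14:00–16:00.
Farrukh free within 08:30–16:00: 09:20–09:30, 09:50–11:10, 11:40–12:00, 13:10–14:20, 14:40–15:10.
Freya free within 08:30–16:00: 08:30–11:20, 11:30–12:00, 13:20–15:40.
Chen ∩ Hiro: 10:20–11:00, 11:40–11:50, 12:40–12:50, 13:10–13:40, 14:00–15:00, 15:10–15:40.
Chen ∩ Hiro ∩ Farrukh: 10:20–11:00, 11:40–11:50, 13:10–13:40, 14:00–14:20, 14:40–15:00.
Chen ∩ Hiro ∩ Farrukh ∩ Maya: 10:20–11:00, 13:30–13:40, 14:00–14:20, 14:40–15:00.
Chen ∩ Hiro ∩ Farrukh ∩ Maya ∩ Zheng: 10:20–11:00, 14:50–15:00.
Chen ∩ Hiro ∩ Farrukh ∩ Maya ∩ Zheng ∩ Freya: 10:20–11:00, 14:50–15:00.
Restricted to 09:40–15:50: 10:20–11:00, 14:50–15:00.
Windows ≥ 20 min: 10:20–11:00.
Earliest such window starts at 10:20.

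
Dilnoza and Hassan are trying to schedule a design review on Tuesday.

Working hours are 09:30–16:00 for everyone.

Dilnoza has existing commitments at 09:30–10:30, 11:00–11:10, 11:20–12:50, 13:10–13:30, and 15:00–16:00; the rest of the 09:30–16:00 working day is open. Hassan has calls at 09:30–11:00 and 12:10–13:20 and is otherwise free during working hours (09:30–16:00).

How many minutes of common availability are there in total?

Dilnoza free within 09:30–16:00: 10:30–11:00, 11:10–11:20, 12:50–13:10, 13:30–15:00.
Hassan free within 09:30–16:00: 11:00–12:10, 13:20–16:00.
Dilnoza ∩ Hassan: 11:10–11:20, 13:30–15:00.
Total common minutes: 10 + 90 = 100.

100 minutes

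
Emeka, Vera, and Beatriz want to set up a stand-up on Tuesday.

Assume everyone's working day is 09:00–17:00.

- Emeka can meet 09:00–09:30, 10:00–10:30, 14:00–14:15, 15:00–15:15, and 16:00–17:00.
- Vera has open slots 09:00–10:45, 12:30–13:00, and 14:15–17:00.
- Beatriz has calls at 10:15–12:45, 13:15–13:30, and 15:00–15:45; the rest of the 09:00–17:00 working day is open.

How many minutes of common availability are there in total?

105 minutes

Beatriz free within 09:00–17:00: 09:00–10:15, 12:45–13:15, 13:30–15:00, 15:45–17:00.
Emeka ∩ Vera: 09:00–09:30, 10:00–10:30, 15:00–15:15, 16:00–17:00.
Emeka ∩ Vera ∩ Beatriz: 09:00–09:30, 10:00–10:15, 16:00–17:00.
Total common minutes: 30 + 15 + 60 = 105.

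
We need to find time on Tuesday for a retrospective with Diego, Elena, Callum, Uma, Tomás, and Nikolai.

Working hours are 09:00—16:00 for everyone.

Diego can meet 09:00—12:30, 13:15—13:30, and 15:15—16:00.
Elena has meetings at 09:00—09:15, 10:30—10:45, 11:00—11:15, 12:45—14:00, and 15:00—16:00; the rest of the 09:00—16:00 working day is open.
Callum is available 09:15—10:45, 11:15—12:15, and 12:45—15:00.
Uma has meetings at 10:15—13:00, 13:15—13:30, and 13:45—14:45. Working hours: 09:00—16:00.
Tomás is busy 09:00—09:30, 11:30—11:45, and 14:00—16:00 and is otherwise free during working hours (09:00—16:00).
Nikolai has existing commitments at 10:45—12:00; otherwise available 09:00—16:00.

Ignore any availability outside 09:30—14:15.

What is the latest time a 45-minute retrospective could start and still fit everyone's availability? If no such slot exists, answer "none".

Elena free within 09:00–16:00: 09:15–10:30, 10:45–11:00, 11:15–12:45, 14:00–15:00.
Uma free within 09:00–16:00: 09:00–10:15, 13:00–13:15, 13:30–13:45, 14:45–16:00.
Tomás free within 09:00–16:00: 09:30–11:30, 11:45–14:00.
Nikolai free within 09:00–16:00: 09:00–10:45, 12:00–16:00.
Diego ∩ Elena: 09:15–10:30, 10:45–11:00, 11:15–12:30.
Diego ∩ Elena ∩ Callum: 09:15–10:30, 11:15–12:15.
Diego ∩ Elena ∩ Callum ∩ Uma: 09:15–10:15.
Diego ∩ Elena ∩ Callum ∩ Uma ∩ Tomás: 09:30–10:15.
Diego ∩ Elena ∩ Callum ∩ Uma ∩ Tomás ∩ Nikolai: 09:30–10:15.
Restricted to 09:30–14:15: 09:30–10:15.
Windows ≥ 45 min: 09:30–10:15.
Latest start in the last window 09:30–10:15 is 10:15 − 45 min = 09:30.

09:30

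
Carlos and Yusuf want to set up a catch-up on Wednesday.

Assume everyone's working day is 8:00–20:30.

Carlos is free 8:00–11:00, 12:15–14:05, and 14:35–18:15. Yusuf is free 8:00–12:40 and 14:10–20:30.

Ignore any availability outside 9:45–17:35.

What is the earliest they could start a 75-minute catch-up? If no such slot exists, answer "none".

09:45

Carlos ∩ Yusuf: 08:00–11:00, 12:15–12:40, 14:35–18:15.
Restricted to 09:45–17:35: 09:45–11:00, 12:15–12:40, 14:35–17:35.
Windows ≥ 75 min: 09:45–11:00, 14:35–17:35.
Earliest such window starts at 09:45.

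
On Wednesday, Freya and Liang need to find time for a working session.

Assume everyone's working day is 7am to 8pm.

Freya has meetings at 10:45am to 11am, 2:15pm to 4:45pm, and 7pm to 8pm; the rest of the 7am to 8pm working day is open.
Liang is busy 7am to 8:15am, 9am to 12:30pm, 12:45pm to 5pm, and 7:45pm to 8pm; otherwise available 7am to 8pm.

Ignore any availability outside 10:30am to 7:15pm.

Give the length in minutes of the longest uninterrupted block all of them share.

120 minutes

Freya free within 07:00–20:00: 07:00–10:45, 11:00–14:15, 16:45–19:00.
Liang free within 07:00–20:00: 08:15–09:00, 12:30–12:45, 17:00–19:45.
Freya ∩ Liang: 08:15–09:00, 12:30–12:45, 17:00–19:00.
Restricted to 10:30–19:15: 12:30–12:45, 17:00–19:00.
Common window lengths: 15, 120 min; longest is 120.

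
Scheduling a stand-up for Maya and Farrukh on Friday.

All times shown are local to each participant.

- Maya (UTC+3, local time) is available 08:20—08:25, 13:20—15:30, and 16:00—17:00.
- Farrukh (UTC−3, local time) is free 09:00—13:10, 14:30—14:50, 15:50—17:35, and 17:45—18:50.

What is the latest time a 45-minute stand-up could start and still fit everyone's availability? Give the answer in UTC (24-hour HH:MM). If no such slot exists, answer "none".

13:15

Maya → UTC: 05:20–05:25, 10:20–12:30, 13:00–14:00.
Farrukh → UTC: 12:00–16:10, 17:30–17:50, 18:50–20:35, 20:45–21:50.
Maya ∩ Farrukh: 12:00–12:30, 13:00–14:00.
Windows ≥ 45 min: 13:00–14:00.
Latest start in the last window 13:00–14:00 is 14:00 − 45 min = 13:15.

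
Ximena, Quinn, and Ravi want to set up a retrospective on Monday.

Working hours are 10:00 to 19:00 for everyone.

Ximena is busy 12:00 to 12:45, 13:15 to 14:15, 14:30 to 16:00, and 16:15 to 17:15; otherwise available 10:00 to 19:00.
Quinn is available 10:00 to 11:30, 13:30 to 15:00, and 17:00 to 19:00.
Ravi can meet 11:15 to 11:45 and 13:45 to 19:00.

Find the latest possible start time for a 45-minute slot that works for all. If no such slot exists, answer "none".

18:15

Ximena free within 10:00–19:00: 10:00–12:00, 12:45–13:15, 14:15–14:30, 16:00–16:15, 17:15–19:00.
Ximena ∩ Quinn: 10:00–11:30, 14:15–14:30, 17:15–19:00.
Ximena ∩ Quinn ∩ Ravi: 11:15–11:30, 14:15–14:30, 17:15–19:00.
Windows ≥ 45 min: 17:15–19:00.
Latest start in the last window 17:15–19:00 is 19:00 − 45 min = 18:15.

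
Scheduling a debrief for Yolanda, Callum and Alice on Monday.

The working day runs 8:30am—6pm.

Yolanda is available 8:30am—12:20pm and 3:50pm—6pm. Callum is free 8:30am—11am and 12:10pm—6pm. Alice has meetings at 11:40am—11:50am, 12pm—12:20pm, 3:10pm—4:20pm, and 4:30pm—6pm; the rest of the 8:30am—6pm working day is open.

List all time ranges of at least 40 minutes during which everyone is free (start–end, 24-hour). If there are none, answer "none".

Alice free within 08:30–18:00: 08:30–11:40, 11:50–12:00, 12:20–15:10, 16:20–16:30.
Yolanda ∩ Callum: 08:30–11:00, 12:10–12:20, 15:50–18:00.
Yolanda ∩ Callum ∩ Alice: 08:30–11:00, 16:20–16:30.
Windows ≥ 40 min: 08:30–11:00.

08:30–11:00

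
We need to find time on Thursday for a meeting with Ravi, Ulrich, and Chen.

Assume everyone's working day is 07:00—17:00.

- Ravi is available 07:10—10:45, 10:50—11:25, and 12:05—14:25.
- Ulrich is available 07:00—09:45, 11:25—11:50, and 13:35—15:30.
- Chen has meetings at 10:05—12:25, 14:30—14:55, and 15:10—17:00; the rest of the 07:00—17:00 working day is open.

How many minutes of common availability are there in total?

Chen free within 07:00–17:00: 07:00–10:05, 12:25–14:30, 14:55–15:10.
Ravi ∩ Ulrich: 07:10–09:45, 13:35–14:25.
Ravi ∩ Ulrich ∩ Chen: 07:10–09:45, 13:35–14:25.
Total common minutes: 155 + 50 = 205.

205 minutes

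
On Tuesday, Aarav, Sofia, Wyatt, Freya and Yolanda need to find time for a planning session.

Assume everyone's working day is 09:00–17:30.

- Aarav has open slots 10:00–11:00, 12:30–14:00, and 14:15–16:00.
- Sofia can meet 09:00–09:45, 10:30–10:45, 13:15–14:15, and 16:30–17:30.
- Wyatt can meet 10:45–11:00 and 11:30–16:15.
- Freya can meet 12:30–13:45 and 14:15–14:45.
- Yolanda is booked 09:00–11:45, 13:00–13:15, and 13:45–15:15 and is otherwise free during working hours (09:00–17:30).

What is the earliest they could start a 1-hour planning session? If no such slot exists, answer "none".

Yolanda free within 09:00–17:30: 11:45–13:00, 13:15–13:45, 15:15–17:30.
Aarav ∩ Sofia: 10:30–10:45, 13:15–14:00.
Aarav ∩ Sofia ∩ Wyatt: 13:15–14:00.
Aarav ∩ Sofia ∩ Wyatt ∩ Freya: 13:15–13:45.
Aarav ∩ Sofia ∩ Wyatt ∩ Freya ∩ Yolanda: 13:15–13:45.
Windows ≥ 60 min: (none).

none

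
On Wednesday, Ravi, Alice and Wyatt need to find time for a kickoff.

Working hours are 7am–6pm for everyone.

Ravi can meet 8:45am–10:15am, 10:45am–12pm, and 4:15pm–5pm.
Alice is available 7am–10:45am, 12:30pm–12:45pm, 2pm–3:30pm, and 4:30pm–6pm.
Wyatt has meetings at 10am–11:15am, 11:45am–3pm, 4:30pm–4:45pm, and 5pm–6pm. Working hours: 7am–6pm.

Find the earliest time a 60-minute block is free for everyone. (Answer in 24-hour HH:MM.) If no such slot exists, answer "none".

08:45

Wyatt free within 07:00–18:00: 07:00–10:00, 11:15–11:45, 15:00–16:30, 16:45–17:00.
Ravi ∩ Alice: 08:45–10:15, 16:30–17:00.
Ravi ∩ Alice ∩ Wyatt: 08:45–10:00, 16:45–17:00.
Windows ≥ 60 min: 08:45–10:00.
Earliest such window starts at 08:45.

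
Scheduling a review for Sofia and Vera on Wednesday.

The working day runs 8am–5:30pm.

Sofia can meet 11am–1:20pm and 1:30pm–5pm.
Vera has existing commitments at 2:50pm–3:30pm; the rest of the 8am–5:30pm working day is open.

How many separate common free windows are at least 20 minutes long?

Vera free within 08:00–17:30: 08:00–14:50, 15:30–17:30.
Sofia ∩ Vera: 11:00–13:20, 13:30–14:50, 15:30–17:00.
Windows ≥ 20 min: 11:00–13:20, 13:30–14:50, 15:30–17:00.
That's 3 windows.

3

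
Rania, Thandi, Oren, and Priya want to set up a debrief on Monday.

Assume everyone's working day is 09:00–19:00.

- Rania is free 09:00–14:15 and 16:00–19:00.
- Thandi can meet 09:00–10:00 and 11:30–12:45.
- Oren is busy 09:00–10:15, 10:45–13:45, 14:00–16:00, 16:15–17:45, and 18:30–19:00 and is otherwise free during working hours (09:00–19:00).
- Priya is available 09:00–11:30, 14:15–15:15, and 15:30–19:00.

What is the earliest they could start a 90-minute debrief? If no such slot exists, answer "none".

none

Oren free within 09:00–19:00: 10:15–10:45, 13:45–14:00, 16:00–16:15, 17:45–18:30.
Rania ∩ Thandi: 09:00–10:00, 11:30–12:45.
Rania ∩ Thandi ∩ Oren: (none).
Rania ∩ Thandi ∩ Oren ∩ Priya: (none).
Windows ≥ 90 min: (none).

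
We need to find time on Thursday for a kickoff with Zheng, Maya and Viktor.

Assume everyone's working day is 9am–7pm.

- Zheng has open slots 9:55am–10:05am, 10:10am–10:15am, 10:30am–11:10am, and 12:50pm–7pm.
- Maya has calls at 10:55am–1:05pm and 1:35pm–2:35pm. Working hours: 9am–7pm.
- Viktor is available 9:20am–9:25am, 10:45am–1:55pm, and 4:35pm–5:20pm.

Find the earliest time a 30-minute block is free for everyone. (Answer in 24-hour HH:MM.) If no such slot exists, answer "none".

Maya free within 09:00–19:00: 09:00–10:55, 13:05–13:35, 14:35–19:00.
Zheng ∩ Maya: 09:55–10:05, 10:10–10:15, 10:30–10:55, 13:05–13:35, 14:35–19:00.
Zheng ∩ Maya ∩ Viktor: 10:45–10:55, 13:05–13:35, 16:35–17:20.
Windows ≥ 30 min: 13:05–13:35, 16:35–17:20.
Earliest such window starts at 13:05.

13:05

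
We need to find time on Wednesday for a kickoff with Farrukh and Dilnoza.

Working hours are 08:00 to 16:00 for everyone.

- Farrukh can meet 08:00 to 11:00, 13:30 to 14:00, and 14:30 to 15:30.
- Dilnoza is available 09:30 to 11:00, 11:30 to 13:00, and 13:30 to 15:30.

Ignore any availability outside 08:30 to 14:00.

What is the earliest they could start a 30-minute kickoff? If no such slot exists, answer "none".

09:30

Farrukh ∩ Dilnoza: 09:30–11:00, 13:30–14:00, 14:30–15:30.
Restricted to 08:30–14:00: 09:30–11:00, 13:30–14:00.
Windows ≥ 30 min: 09:30–11:00, 13:30–14:00.
Earliest such window starts at 09:30.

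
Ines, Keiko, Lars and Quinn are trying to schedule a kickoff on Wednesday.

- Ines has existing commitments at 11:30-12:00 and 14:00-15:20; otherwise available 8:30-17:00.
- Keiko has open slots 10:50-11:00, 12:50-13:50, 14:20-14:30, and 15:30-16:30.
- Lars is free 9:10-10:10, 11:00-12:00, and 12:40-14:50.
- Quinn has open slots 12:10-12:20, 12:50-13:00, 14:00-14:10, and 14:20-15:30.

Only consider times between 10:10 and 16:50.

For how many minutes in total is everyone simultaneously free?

Ines free within 08:30–17:00: 08:30–11:30, 12:00–14:00, 15:20–17:00.
Ines ∩ Keiko: 10:50–11:00, 12:50–13:50, 15:30–16:30.
Ines ∩ Keiko ∩ Lars: 12:50–13:50.
Ines ∩ Keiko ∩ Lars ∩ Quinn: 12:50–13:00.
Restricted to 10:10–16:50: 12:50–13:00.
Total common minutes: 10.

10 minutes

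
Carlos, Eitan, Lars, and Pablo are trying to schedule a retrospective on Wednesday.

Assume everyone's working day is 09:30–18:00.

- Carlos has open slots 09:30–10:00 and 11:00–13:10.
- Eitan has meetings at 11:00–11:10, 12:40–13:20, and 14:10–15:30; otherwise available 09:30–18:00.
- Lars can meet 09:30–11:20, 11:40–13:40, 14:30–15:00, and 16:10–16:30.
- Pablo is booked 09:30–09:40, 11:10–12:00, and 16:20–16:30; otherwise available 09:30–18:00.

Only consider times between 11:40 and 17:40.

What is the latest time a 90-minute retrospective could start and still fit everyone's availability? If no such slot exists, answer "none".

Eitan free within 09:30–18:00: 09:30–11:00, 11:10–12:40, 13:20–14:10, 15:30–18:00.
Pablo free within 09:30–18:00: 09:40–11:10, 12:00–16:20, 16:30–18:00.
Carlos ∩ Eitan: 09:30–10:00, 11:10–12:40.
Carlos ∩ Eitan ∩ Lars: 09:30–10:00, 11:10–11:20, 11:40–12:40.
Carlos ∩ Eitan ∩ Lars ∩ Pablo: 09:40–10:00, 12:00–12:40.
Restricted to 11:40–17:40: 12:00–12:40.
Windows ≥ 90 min: (none).

none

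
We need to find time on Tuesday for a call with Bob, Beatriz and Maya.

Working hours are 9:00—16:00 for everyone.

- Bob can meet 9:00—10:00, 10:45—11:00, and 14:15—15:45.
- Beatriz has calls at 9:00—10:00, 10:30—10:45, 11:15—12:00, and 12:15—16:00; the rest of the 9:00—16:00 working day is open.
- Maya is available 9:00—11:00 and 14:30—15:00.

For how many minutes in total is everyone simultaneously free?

15 minutes

Beatriz free within 09:00–16:00: 10:00–10:30, 10:45–11:15, 12:00–12:15.
Bob ∩ Beatriz: 10:45–11:00.
Bob ∩ Beatriz ∩ Maya: 10:45–11:00.
Total common minutes: 15.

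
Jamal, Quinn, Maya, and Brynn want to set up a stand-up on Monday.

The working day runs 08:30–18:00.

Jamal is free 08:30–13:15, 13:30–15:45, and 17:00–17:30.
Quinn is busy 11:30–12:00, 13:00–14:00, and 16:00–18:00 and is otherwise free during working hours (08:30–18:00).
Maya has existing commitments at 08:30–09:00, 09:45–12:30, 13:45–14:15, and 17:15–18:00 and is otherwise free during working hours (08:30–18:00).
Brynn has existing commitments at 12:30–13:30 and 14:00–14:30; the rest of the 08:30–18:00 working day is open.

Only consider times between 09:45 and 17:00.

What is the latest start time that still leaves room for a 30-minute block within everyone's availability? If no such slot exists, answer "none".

15:15

Quinn free within 08:30–18:00: 08:30–11:30, 12:00–13:00, 14:00–16:00.
Maya free within 08:30–18:00: 09:00–09:45, 12:30–13:45, 14:15–17:15.
Brynn free within 08:30–18:00: 08:30–12:30, 13:30–14:00, 14:30–18:00.
Jamal ∩ Quinn: 08:30–11:30, 12:00–13:00, 14:00–15:45.
Jamal ∩ Quinn ∩ Maya: 09:00–09:45, 12:30–13:00, 14:15–15:45.
Jamal ∩ Quinn ∩ Maya ∩ Brynn: 09:00–09:45, 14:30–15:45.
Restricted to 09:45–17:00: 14:30–15:45.
Windows ≥ 30 min: 14:30–15:45.
Latest start in the last window 14:30–15:45 is 15:45 − 30 min = 15:15.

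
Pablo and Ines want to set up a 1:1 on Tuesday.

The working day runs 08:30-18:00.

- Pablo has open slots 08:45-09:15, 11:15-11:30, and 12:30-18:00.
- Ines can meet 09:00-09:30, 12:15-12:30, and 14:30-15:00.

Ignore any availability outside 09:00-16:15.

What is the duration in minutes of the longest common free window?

Pablo ∩ Ines: 09:00–09:15, 14:30–15:00.
Restricted to 09:00–16:15: 09:00–09:15, 14:30–15:00.
Common window lengths: 15, 30 min; longest is 30.

30 minutes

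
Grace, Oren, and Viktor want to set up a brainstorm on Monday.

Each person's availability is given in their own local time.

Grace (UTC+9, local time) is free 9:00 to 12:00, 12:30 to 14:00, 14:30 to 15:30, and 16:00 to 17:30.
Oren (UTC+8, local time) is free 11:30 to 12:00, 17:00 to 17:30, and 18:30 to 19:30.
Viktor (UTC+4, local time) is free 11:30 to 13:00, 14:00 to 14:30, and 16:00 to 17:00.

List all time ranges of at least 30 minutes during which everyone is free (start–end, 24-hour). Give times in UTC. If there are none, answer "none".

Grace → UTC: 00:00–03:00, 03:30–05:00, 05:30–06:30, 07:00–08:30.
Oren → UTC: 03:30–04:00, 09:00–09:30, 10:30–11:30.
Viktor → UTC: 07:30–09:00, 10:00–10:30, 12:00–13:00.
Grace ∩ Oren: 03:30–04:00.
Grace ∩ Oren ∩ Viktor: (none).
Windows ≥ 30 min: (none).

none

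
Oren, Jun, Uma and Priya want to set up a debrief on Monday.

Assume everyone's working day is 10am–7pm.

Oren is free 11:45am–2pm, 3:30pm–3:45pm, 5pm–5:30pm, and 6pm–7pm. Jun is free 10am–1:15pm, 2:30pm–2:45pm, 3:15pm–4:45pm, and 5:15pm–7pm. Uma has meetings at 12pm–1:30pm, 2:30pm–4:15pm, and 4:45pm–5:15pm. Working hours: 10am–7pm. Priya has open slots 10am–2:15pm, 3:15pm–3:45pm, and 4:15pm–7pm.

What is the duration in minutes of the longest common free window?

Uma free within 10:00–19:00: 10:00–12:00, 13:30–14:30, 16:15–16:45, 17:15–19:00.
Oren ∩ Jun: 11:45–13:15, 15:30–15:45, 17:15–17:30, 18:00–19:00.
Oren ∩ Jun ∩ Uma: 11:45–12:00, 17:15–17:30, 18:00–19:00.
Oren ∩ Jun ∩ Uma ∩ Priya: 11:45–12:00, 17:15–17:30, 18:00–19:00.
Common window lengths: 15, 15, 60 min; longest is 60.

60 minutes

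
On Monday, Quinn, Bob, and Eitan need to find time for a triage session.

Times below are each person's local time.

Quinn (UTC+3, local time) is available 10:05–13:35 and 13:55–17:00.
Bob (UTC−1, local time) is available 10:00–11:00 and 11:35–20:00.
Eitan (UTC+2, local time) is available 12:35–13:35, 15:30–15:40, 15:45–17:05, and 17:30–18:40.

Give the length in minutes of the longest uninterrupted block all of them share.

35 minutes

Quinn → UTC: 07:05–10:35, 10:55–14:00.
Bob → UTC: 11:00–12:00, 12:35–21:00.
Eitan → UTC: 10:35–11:35, 13:30–13:40, 13:45–15:05, 15:30–16:40.
Quinn ∩ Bob: 11:00–12:00, 12:35–14:00.
Quinn ∩ Bob ∩ Eitan: 11:00–11:35, 13:30–13:40, 13:45–14:00.
Common window lengths: 35, 10, 15 min; longest is 35.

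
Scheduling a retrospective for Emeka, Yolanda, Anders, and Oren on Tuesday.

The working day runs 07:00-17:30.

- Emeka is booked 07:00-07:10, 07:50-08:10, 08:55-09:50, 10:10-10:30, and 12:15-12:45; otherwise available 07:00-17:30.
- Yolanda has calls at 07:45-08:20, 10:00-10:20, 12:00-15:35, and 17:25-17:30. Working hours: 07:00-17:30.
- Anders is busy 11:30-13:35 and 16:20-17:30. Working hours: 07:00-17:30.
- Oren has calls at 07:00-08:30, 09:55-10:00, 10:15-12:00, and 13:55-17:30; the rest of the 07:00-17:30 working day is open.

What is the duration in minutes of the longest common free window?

25 minutes

Emeka free within 07:00–17:30: 07:10–07:50, 08:10–08:55, 09:50–10:10, 10:30–12:15, 12:45–17:30.
Yolanda free within 07:00–17:30: 07:00–07:45, 08:20–10:00, 10:20–12:00, 15:35–17:25.
Anders free within 07:00–17:30: 07:00–11:30, 13:35–16:20.
Oren free within 07:00–17:30: 08:30–09:55, 10:00–10:15, 12:00–13:55.
Emeka ∩ Yolanda: 07:10–07:45, 08:20–08:55, 09:50–10:00, 10:30–12:00, 15:35–17:25.
Emeka ∩ Yolanda ∩ Anders: 07:10–07:45, 08:20–08:55, 09:50–10:00, 10:30–11:30, 15:35–16:20.
Emeka ∩ Yolanda ∩ Anders ∩ Oren: 08:30–08:55, 09:50–09:55.
Common window lengths: 25, 5 min; longest is 25.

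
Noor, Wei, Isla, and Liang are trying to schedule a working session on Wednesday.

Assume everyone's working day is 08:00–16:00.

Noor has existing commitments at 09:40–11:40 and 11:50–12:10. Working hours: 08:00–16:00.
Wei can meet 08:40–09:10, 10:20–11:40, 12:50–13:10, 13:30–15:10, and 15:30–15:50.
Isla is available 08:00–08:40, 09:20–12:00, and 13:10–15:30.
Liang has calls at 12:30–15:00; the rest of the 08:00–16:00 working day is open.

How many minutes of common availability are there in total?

10 minutes

Noor free within 08:00–16:00: 08:00–09:40, 11:40–11:50, 12:10–16:00.
Liang free within 08:00–16:00: 08:00–12:30, 15:00–16:00.
Noor ∩ Wei: 08:40–09:10, 12:50–13:10, 13:30–15:10, 15:30–15:50.
Noor ∩ Wei ∩ Isla: 13:30–15:10.
Noor ∩ Wei ∩ Isla ∩ Liang: 15:00–15:10.
Total common minutes: 10.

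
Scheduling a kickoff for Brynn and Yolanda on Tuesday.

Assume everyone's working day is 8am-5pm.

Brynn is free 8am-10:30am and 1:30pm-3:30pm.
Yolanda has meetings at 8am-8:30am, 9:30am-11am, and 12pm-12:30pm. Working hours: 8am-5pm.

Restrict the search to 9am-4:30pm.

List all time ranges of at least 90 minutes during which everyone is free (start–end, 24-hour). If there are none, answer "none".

Yolanda free within 08:00–17:00: 08:30–09:30, 11:00–12:00, 12:30–17:00.
Brynn ∩ Yolanda: 08:30–09:30, 13:30–15:30.
Restricted to 09:00–16:30: 09:00–09:30, 13:30–15:30.
Windows ≥ 90 min: 13:30–15:30.

13:30–15:30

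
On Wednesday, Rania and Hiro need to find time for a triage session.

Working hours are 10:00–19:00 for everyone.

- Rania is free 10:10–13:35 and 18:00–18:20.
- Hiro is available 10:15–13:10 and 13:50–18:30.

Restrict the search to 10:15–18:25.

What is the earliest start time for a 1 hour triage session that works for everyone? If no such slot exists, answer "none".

10:15

Rania ∩ Hiro: 10:15–13:10, 18:00–18:20.
Restricted to 10:15–18:25: 10:15–13:10, 18:00–18:20.
Windows ≥ 60 min: 10:15–13:10.
Earliest such window starts at 10:15.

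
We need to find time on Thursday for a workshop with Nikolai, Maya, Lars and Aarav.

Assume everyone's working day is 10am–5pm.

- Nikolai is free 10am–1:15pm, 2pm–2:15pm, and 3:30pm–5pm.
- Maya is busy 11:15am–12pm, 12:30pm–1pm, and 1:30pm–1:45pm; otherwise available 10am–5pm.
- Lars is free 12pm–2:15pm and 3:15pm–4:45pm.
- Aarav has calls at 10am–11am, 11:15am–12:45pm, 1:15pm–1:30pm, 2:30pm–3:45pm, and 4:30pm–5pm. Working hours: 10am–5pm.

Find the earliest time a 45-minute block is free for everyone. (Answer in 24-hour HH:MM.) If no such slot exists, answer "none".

Maya free within 10:00–17:00: 10:00–11:15, 12:00–12:30, 13:00–13:30, 13:45–17:00.
Aarav free within 10:00–17:00: 11:00–11:15, 12:45–13:15, 13:30–14:30, 15:45–16:30.
Nikolai ∩ Maya: 10:00–11:15, 12:00–12:30, 13:00–13:15, 14:00–14:15, 15:30–17:00.
Nikolai ∩ Maya ∩ Lars: 12:00–12:30, 13:00–13:15, 14:00–14:15, 15:30–16:45.
Nikolai ∩ Maya ∩ Lars ∩ Aarav: 13:00–13:15, 14:00–14:15, 15:45–16:30.
Windows ≥ 45 min: 15:45–16:30.
Earliest such window starts at 15:45.

15:45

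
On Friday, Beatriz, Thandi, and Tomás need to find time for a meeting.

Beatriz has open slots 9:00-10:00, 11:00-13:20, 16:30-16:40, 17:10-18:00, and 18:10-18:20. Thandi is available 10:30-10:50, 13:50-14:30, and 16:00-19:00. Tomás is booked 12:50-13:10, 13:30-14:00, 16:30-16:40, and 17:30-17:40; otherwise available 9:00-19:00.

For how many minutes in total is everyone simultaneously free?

Tomás free within 09:00–19:00: 09:00–12:50, 13:10–13:30, 14:00–16:30, 16:40–17:30, 17:40–19:00.
Beatriz ∩ Thandi: 16:30–16:40, 17:10–18:00, 18:10–18:20.
Beatriz ∩ Thandi ∩ Tomás: 17:10–17:30, 17:40–18:00, 18:10–18:20.
Total common minutes: 20 + 20 + 10 = 50.

50 minutes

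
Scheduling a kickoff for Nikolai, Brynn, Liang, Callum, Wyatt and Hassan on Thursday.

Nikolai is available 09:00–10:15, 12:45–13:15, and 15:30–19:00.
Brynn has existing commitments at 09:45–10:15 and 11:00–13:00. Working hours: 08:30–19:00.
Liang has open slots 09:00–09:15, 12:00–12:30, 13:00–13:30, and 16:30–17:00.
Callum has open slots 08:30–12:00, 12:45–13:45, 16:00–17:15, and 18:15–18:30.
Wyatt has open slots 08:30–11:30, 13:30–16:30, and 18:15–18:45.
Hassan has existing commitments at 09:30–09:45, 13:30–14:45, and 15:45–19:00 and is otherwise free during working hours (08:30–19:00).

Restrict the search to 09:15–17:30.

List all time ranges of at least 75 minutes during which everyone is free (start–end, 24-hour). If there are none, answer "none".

none

Brynn free within 08:30–19:00: 08:30–09:45, 10:15–11:00, 13:00–19:00.
Hassan free within 08:30–19:00: 08:30–09:30, 09:45–13:30, 14:45–15:45.
Nikolai ∩ Brynn: 09:00–09:45, 13:00–13:15, 15:30–19:00.
Nikolai ∩ Brynn ∩ Liang: 09:00–09:15, 13:00–13:15, 16:30–17:00.
Nikolai ∩ Brynn ∩ Liang ∩ Callum: 09:00–09:15, 13:00–13:15, 16:30–17:00.
Nikolai ∩ Brynn ∩ Liang ∩ Callum ∩ Wyatt: 09:00–09:15.
Nikolai ∩ Brynn ∩ Liang ∩ Callum ∩ Wyatt ∩ Hassan: 09:00–09:15.
Restricted to 09:15–17:30: (none).
Windows ≥ 75 min: (none).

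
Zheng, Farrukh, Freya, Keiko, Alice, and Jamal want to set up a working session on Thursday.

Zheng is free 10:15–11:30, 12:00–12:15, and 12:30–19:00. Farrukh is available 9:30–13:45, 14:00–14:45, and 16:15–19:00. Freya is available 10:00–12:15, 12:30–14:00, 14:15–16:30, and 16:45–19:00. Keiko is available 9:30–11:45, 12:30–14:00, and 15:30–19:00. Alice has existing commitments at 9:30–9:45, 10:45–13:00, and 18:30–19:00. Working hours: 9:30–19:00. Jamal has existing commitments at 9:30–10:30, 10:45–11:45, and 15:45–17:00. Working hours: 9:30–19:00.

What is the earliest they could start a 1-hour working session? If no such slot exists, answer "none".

17:00

Alice free within 09:30–19:00: 09:45–10:45, 13:00–18:30.
Jamal free within 09:30–19:00: 10:30–10:45, 11:45–15:45, 17:00–19:00.
Zheng ∩ Farrukh: 10:15–11:30, 12:00–12:15, 12:30–13:45, 14:00–14:45, 16:15–19:00.
Zheng ∩ Farrukh ∩ Freya: 10:15–11:30, 12:00–12:15, 12:30–13:45, 14:15–14:45, 16:15–16:30, 16:45–19:00.
Zheng ∩ Farrukh ∩ Freya ∩ Keiko: 10:15–11:30, 12:30–13:45, 16:15–16:30, 16:45–19:00.
Zheng ∩ Farrukh ∩ Freya ∩ Keiko ∩ Alice: 10:15–10:45, 13:00–13:45, 16:15–16:30, 16:45–18:30.
Zheng ∩ Farrukh ∩ Freya ∩ Keiko ∩ Alice ∩ Jamal: 10:30–10:45, 13:00–13:45, 17:00–18:30.
Windows ≥ 60 min: 17:00–18:30.
Earliest such window starts at 17:00.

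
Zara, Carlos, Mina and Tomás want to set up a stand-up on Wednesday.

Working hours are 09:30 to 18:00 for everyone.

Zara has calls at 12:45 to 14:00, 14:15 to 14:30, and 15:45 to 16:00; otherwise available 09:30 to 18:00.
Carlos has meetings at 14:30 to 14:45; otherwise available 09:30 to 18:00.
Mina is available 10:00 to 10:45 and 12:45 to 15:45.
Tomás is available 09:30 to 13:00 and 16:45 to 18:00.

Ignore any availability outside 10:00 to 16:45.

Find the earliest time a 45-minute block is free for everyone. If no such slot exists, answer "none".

10:00

Zara free within 09:30–18:00: 09:30–12:45, 14:00–14:15, 14:30–15:45, 16:00–18:00.
Carlos free within 09:30–18:00: 09:30–14:30, 14:45–18:00.
Zara ∩ Carlos: 09:30–12:45, 14:00–14:15, 14:45–15:45, 16:00–18:00.
Zara ∩ Carlos ∩ Mina: 10:00–10:45, 14:00–14:15, 14:45–15:45.
Zara ∩ Carlos ∩ Mina ∩ Tomás: 10:00–10:45.
Restricted to 10:00–16:45: 10:00–10:45.
Windows ≥ 45 min: 10:00–10:45.
Earliest such window starts at 10:00.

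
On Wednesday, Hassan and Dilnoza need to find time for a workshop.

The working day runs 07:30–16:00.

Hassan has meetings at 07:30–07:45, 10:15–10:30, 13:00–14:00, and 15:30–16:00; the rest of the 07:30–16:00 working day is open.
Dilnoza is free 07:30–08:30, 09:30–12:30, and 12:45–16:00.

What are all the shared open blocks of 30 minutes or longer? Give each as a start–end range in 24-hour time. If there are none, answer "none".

Hassan free within 07:30–16:00: 07:45–10:15, 10:30–13:00, 14:00–15:30.
Hassan ∩ Dilnoza: 07:45–08:30, 09:30–10:15, 10:30–12:30, 12:45–13:00, 14:00–15:30.
Windows ≥ 30 min: 07:45–08:30, 09:30–10:15, 10:30–12:30, 14:00–15:30.

07:45–08:30, 09:30–10:15, 10:30–12:30, 14:00–15:30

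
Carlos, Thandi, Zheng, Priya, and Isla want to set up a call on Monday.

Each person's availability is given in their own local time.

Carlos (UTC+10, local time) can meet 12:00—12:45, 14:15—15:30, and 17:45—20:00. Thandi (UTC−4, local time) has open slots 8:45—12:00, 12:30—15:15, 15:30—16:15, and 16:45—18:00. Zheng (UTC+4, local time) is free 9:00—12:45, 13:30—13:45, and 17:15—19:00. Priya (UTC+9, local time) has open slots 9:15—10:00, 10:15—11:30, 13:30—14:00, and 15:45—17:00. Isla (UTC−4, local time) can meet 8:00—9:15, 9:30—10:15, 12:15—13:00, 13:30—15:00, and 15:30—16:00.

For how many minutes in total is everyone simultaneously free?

Carlos → UTC: 02:00–02:45, 04:15–05:30, 07:45–10:00.
Thandi → UTC: 12:45–16:00, 16:30–19:15, 19:30–20:15, 20:45–22:00.
Zheng → UTC: 05:00–08:45, 09:30–09:45, 13:15–15:00.
Priya → UTC: 00:15–01:00, 01:15–02:30, 04:30–05:00, 06:45–08:00.
Isla → UTC: 12:00–13:15, 13:30–14:15, 16:15–17:00, 17:30–19:00, 19:30–20:00.
Carlos ∩ Thandi: (none).
Carlos ∩ Thandi ∩ Zheng: (none).
Carlos ∩ Thandi ∩ Zheng ∩ Priya: (none).
Carlos ∩ Thandi ∩ Zheng ∩ Priya ∩ Isla: (none).
Total common minutes: 0.

0 minutes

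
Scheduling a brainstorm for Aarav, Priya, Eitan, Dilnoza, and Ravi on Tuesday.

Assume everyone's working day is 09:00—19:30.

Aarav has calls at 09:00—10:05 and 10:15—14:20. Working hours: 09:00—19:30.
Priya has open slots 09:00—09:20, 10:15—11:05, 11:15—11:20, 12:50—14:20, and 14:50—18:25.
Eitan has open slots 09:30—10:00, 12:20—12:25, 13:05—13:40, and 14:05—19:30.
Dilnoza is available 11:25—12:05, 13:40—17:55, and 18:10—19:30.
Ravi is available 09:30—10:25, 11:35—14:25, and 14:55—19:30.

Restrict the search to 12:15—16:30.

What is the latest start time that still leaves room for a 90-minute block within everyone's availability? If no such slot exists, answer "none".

Aarav free within 09:00–19:30: 10:05–10:15, 14:20–19:30.
Aarav ∩ Priya: 14:50–18:25.
Aarav ∩ Priya ∩ Eitan: 14:50–18:25.
Aarav ∩ Priya ∩ Eitan ∩ Dilnoza: 14:50–17:55, 18:10–18:25.
Aarav ∩ Priya ∩ Eitan ∩ Dilnoza ∩ Ravi: 14:55–17:55, 18:10–18:25.
Restricted to 12:15–16:30: 14:55–16:30.
Windows ≥ 90 min: 14:55–16:30.
Latest start in the last window 14:55–16:30 is 16:30 − 90 min = 15:00.

15:00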